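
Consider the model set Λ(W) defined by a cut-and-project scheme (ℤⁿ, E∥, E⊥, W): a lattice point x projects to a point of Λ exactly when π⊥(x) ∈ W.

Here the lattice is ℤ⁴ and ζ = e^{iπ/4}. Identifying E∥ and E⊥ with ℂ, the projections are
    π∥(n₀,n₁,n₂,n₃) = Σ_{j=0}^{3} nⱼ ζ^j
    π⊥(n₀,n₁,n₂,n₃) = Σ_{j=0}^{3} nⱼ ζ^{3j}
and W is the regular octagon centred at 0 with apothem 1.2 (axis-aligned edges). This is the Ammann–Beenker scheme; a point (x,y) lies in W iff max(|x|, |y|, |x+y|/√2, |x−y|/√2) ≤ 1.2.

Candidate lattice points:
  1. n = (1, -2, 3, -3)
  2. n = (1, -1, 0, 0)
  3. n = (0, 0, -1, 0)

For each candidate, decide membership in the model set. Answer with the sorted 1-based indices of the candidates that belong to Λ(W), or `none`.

With ζ = e^{iπ/4} the internal vectors are ζ^0,ζ^3,ζ^6,ζ^9.
candidate 1: n = (1, -2, 3, -3) → π⊥ ≈ (+0.29289, -6.53553); max(|x|,|y|,|x±y|/√2) = 6.53553 > 1.2 ⇒ ∉ W
candidate 2: n = (1, -1, 0, 0) → π⊥ ≈ (+1.70711, -0.70711); max(|x|,|y|,|x±y|/√2) = 1.70711 > 1.2 ⇒ ∉ W
candidate 3: n = (0, 0, -1, 0) → π⊥ ≈ (+0.00000, +1.00000); max(|x|,|y|,|x±y|/√2) = 1.00000 ≤ 1.2 ⇒ ∈ W

3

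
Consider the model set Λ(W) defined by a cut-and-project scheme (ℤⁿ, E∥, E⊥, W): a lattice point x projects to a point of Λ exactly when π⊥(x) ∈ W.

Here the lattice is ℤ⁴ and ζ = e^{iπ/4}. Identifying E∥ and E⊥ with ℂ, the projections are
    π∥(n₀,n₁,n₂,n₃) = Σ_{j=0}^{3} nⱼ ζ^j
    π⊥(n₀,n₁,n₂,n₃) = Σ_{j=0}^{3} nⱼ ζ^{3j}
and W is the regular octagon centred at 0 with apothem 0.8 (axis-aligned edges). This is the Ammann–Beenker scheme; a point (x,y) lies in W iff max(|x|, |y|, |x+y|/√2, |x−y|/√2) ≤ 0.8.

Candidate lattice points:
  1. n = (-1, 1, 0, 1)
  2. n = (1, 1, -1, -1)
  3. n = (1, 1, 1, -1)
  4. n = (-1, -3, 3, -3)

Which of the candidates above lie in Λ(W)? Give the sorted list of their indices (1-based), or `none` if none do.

none

With ζ = e^{iπ/4} the internal vectors are ζ^0,ζ^3,ζ^6,ζ^9.
#1 (-1, 1, 0, 1): internal (-1.000000, 1.414214); octagon support 1.707107 vs apothem 0.8 → ∉ W
#2 (1, 1, -1, -1): internal (-0.414214, 1.000000); octagon support 1.000000 vs apothem 0.8 → ∉ W
#3 (1, 1, 1, -1): internal (-0.414214, -1.000000); octagon support 1.000000 vs apothem 0.8 → ∉ W
#4 (-1, -3, 3, -3): internal (-1.000000, -7.242641); octagon support 7.242641 vs apothem 0.8 → ∉ W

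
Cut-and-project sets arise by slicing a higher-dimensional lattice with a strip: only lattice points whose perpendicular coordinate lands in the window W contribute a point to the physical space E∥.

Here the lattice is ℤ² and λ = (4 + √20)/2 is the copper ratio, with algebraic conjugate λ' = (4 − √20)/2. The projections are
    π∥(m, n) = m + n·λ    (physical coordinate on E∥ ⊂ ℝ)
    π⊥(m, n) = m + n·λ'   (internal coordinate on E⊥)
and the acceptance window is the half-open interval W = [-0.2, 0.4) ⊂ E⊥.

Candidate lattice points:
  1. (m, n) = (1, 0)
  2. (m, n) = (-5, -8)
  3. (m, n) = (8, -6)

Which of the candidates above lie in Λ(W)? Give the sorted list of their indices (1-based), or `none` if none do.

none

Compute λ' = (4−√20)/2 = -0.2361, so π⊥(m,n) = m -0.2361·n.
candidate 1: (m,n)=(1,0) → π∥ = 1+0·λ ≈ 1.0000, π⊥ = 1+0·λ' ≈ 1.0000 ∉ [-0.2, 0.4) ⇒ out
candidate 2: (m,n)=(-5,-8) → π∥ = -5-8·λ ≈ -38.8885, π⊥ = -5-8·λ' ≈ -3.1115 ∉ [-0.2, 0.4) ⇒ out
candidate 3: (m,n)=(8,-6) → π∥ = 8-6·λ ≈ -17.4164, π⊥ = 8-6·λ' ≈ 9.4164 ∉ [-0.2, 0.4) ⇒ out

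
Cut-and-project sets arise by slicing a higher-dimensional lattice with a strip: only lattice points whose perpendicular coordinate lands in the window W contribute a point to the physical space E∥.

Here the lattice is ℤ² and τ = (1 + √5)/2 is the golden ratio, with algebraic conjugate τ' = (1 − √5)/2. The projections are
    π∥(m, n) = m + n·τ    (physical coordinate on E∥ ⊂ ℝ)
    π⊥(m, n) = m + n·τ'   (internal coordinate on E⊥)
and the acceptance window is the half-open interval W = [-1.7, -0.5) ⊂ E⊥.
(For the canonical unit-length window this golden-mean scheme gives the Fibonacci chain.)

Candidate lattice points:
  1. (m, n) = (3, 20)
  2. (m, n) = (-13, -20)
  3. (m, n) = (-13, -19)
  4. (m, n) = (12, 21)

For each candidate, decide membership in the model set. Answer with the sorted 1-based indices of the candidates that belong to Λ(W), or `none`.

Compute τ' = (1−√5)/2 = -0.6180, so π⊥(m,n) = m -0.6180·n.
#1 (3,20): internal coord 3 + (20)·τ' = -9.3607; -9.3607 ∉ [-1.7, -0.5) → out
#2 (-13,-20): internal coord -13 + (-20)·τ' = -0.6393; -0.6393 ∈ [-1.7, -0.5) → IN Λ
#3 (-13,-19): internal coord -13 + (-19)·τ' = -1.2574; -1.2574 ∈ [-1.7, -0.5) → IN Λ
#4 (12,21): internal coord 12 + (21)·τ' = -0.9787; -0.9787 ∈ [-1.7, -0.5) → IN Λ

2, 3, 4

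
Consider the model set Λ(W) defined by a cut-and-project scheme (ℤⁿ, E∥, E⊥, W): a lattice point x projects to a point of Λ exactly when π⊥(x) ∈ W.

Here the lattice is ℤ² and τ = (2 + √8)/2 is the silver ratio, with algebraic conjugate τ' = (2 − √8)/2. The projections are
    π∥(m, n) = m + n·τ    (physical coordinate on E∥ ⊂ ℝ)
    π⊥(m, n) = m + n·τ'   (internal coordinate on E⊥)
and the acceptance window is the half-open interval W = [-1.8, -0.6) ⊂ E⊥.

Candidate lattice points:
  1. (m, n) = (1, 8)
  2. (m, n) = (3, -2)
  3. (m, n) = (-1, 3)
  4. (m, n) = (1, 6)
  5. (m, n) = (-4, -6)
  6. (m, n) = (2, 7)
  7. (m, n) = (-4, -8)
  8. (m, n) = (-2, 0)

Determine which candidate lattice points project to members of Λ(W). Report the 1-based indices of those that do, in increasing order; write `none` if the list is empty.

4, 5, 6, 7

Numerically τ ≈ 2.414214 and τ' = −1/τ ≈ -0.414214.
candidate 1: (m,n)=(1,8) → π∥ = 1+8·τ ≈ 20.313708, π⊥ = 1+8·τ' ≈ -2.313708 ∉ [-1.8, -0.6) ⇒ out
candidate 2: (m,n)=(3,-2) → π∥ = 3-2·τ ≈ -1.828427, π⊥ = 3-2·τ' ≈ 3.828427 ∉ [-1.8, -0.6) ⇒ out
candidate 3: (m,n)=(-1,3) → π∥ = -1+3·τ ≈ 6.242641, π⊥ = -1+3·τ' ≈ -2.242641 ∉ [-1.8, -0.6) ⇒ out
candidate 4: (m,n)=(1,6) → π∥ = 1+6·τ ≈ 15.485281, π⊥ = 1+6·τ' ≈ -1.485281 ∈ [-1.8, -0.6) ⇒ IN Λ
candidate 5: (m,n)=(-4,-6) → π∥ = -4-6·τ ≈ -18.485281, π⊥ = -4-6·τ' ≈ -1.514719 ∈ [-1.8, -0.6) ⇒ IN Λ
candidate 6: (m,n)=(2,7) → π∥ = 2+7·τ ≈ 18.899495, π⊥ = 2+7·τ' ≈ -0.899495 ∈ [-1.8, -0.6) ⇒ IN Λ
candidate 7: (m,n)=(-4,-8) → π∥ = -4-8·τ ≈ -23.313708, π⊥ = -4-8·τ' ≈ -0.686292 ∈ [-1.8, -0.6) ⇒ IN Λ
candidate 8: (m,n)=(-2,0) → π∥ = -2+0·τ ≈ -2.000000, π⊥ = -2+0·τ' ≈ -2.000000 ∉ [-1.8, -0.6) ⇒ out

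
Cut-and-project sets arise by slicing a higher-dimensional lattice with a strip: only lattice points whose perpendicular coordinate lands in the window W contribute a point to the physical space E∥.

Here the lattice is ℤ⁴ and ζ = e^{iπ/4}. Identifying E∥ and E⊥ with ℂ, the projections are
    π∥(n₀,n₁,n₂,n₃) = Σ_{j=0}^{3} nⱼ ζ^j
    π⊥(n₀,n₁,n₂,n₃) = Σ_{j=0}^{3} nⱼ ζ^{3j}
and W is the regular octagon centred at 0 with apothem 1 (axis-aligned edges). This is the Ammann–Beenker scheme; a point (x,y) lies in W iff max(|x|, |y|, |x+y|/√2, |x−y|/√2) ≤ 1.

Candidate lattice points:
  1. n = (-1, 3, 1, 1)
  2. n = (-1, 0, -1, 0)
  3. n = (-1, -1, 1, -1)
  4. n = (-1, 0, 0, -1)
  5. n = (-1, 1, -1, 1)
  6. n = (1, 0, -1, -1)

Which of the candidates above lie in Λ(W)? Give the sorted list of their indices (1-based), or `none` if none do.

π⊥(n) = n₀ + n₁ζ³ + n₂ζ⁶ + n₃ζ⁹ where ζ = e^{iπ/4}.
#1 (-1, 3, 1, 1): internal (-2.41421, 1.82843); octagon support 3.00000 vs apothem 1 → ∉ W
#2 (-1, 0, -1, 0): internal (-1.00000, 1.00000); octagon support 1.41421 vs apothem 1 → ∉ W
#3 (-1, -1, 1, -1): internal (-1.00000, -2.41421); octagon support 2.41421 vs apothem 1 → ∉ W
#4 (-1, 0, 0, -1): internal (-1.70711, -0.70711); octagon support 1.70711 vs apothem 1 → ∉ W
#5 (-1, 1, -1, 1): internal (-1.00000, 2.41421); octagon support 2.41421 vs apothem 1 → ∉ W
#6 (1, 0, -1, -1): internal (0.29289, 0.29289); octagon support 0.41421 vs apothem 1 → ∈ W

6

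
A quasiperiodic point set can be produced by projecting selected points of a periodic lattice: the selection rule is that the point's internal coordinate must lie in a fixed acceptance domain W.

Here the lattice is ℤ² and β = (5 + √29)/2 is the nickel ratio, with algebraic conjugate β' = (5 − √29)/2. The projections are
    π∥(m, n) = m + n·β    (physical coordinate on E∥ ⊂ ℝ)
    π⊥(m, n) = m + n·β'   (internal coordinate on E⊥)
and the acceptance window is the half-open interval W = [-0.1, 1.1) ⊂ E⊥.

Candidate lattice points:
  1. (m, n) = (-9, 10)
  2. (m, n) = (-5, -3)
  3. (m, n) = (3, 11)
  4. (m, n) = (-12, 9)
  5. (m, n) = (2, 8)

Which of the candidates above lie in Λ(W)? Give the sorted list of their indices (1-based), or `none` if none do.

3, 5

Compute β' = (5−√29)/2 = -0.1926, so π⊥(m,n) = m -0.1926·n.
[1] lift (-9,10): star map gives -10.9258; window check -0.1 ≤ -10.9258 < 1.1 is false → out
[2] lift (-5,-3): star map gives -4.4223; window check -0.1 ≤ -4.4223 < 1.1 is false → out
[3] lift (3,11): star map gives 0.8816; window check -0.1 ≤ 0.8816 < 1.1 is true → IN Λ
[4] lift (-12,9): star map gives -13.7332; window check -0.1 ≤ -13.7332 < 1.1 is false → out
[5] lift (2,8): star map gives 0.4593; window check -0.1 ≤ 0.4593 < 1.1 is true → IN Λ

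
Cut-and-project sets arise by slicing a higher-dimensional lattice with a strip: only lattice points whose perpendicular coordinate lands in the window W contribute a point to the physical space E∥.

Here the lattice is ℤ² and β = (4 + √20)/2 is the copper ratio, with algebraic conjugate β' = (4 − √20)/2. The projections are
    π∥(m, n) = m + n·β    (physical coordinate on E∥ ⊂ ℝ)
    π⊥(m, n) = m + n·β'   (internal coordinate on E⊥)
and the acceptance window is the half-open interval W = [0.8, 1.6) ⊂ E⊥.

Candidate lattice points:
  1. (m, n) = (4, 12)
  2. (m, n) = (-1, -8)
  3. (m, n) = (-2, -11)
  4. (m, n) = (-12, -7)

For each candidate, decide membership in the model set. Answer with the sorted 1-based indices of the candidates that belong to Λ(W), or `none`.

1, 2

Compute β' = (4−√20)/2 = -0.23607, so π⊥(m,n) = m -0.23607·n.
[1] lift (4,12): star map gives 1.16718; window check 0.8 ≤ 1.16718 < 1.6 is true → IN Λ
[2] lift (-1,-8): star map gives 0.88854; window check 0.8 ≤ 0.88854 < 1.6 is true → IN Λ
[3] lift (-2,-11): star map gives 0.59675; window check 0.8 ≤ 0.59675 < 1.6 is false → out
[4] lift (-12,-7): star map gives -10.34752; window check 0.8 ≤ -10.34752 < 1.6 is false → out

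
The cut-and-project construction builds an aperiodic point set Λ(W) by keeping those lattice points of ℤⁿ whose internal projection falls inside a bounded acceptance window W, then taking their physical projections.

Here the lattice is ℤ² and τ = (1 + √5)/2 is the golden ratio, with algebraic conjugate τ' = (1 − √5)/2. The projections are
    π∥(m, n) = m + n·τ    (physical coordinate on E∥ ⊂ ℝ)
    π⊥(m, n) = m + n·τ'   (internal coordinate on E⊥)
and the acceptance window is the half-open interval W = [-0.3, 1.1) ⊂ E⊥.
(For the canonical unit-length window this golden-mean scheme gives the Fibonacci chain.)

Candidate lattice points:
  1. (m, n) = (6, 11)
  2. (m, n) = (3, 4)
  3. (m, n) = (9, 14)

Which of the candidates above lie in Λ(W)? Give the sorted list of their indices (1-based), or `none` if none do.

2, 3

Compute τ' = (1−√5)/2 = -0.618034, so π⊥(m,n) = m -0.618034·n.
#1 (6,11): internal coord 6 + (11)·τ' = -0.798374; -0.798374 ∉ [-0.3, 1.1) → out
#2 (3,4): internal coord 3 + (4)·τ' = +0.527864; +0.527864 ∈ [-0.3, 1.1) → IN Λ
#3 (9,14): internal coord 9 + (14)·τ' = +0.347524; +0.347524 ∈ [-0.3, 1.1) → IN Λ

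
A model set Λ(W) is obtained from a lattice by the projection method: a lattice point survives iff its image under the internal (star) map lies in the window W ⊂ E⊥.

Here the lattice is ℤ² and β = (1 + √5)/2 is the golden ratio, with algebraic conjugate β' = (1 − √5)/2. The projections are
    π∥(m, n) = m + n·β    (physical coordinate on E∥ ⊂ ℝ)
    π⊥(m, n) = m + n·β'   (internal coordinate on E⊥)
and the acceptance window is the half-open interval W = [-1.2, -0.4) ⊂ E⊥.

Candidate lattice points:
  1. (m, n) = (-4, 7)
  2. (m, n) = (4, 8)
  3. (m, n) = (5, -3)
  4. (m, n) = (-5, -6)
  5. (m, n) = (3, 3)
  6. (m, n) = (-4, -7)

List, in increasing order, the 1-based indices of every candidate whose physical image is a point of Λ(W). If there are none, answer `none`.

Numerically β ≈ 1.61803 and β' = −1/β ≈ -0.61803.
candidate 1: (m,n)=(-4,7) → π∥ = -4+7·β ≈ 7.32624, π⊥ = -4+7·β' ≈ -8.32624 ∉ [-1.2, -0.4) ⇒ out
candidate 2: (m,n)=(4,8) → π∥ = 4+8·β ≈ 16.94427, π⊥ = 4+8·β' ≈ -0.94427 ∈ [-1.2, -0.4) ⇒ IN Λ
candidate 3: (m,n)=(5,-3) → π∥ = 5-3·β ≈ 0.14590, π⊥ = 5-3·β' ≈ 6.85410 ∉ [-1.2, -0.4) ⇒ out
candidate 4: (m,n)=(-5,-6) → π∥ = -5-6·β ≈ -14.70820, π⊥ = -5-6·β' ≈ -1.29180 ∉ [-1.2, -0.4) ⇒ out
candidate 5: (m,n)=(3,3) → π∥ = 3+3·β ≈ 7.85410, π⊥ = 3+3·β' ≈ 1.14590 ∉ [-1.2, -0.4) ⇒ out
candidate 6: (m,n)=(-4,-7) → π∥ = -4-7·β ≈ -15.32624, π⊥ = -4-7·β' ≈ 0.32624 ∉ [-1.2, -0.4) ⇒ out

2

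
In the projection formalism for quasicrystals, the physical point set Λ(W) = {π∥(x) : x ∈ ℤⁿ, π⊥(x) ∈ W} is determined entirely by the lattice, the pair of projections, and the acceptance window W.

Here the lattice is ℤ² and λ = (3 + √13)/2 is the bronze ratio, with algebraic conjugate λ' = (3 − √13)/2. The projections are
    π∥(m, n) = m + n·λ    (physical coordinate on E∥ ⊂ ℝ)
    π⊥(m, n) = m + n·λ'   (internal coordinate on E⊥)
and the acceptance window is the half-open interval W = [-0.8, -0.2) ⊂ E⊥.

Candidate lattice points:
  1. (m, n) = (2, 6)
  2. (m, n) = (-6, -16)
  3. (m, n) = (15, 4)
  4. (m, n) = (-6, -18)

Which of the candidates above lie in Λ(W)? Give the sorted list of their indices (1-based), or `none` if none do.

4

λ' = (3−√13)/2 ≈ -0.3028.
#1 (2,6): internal coord 2 + (6)·λ' = +0.1833; +0.1833 ∉ [-0.8, -0.2) → out
#2 (-6,-16): internal coord -6 + (-16)·λ' = -1.1556; -1.1556 ∉ [-0.8, -0.2) → out
#3 (15,4): internal coord 15 + (4)·λ' = +13.7889; +13.7889 ∉ [-0.8, -0.2) → out
#4 (-6,-18): internal coord -6 + (-18)·λ' = -0.5500; -0.5500 ∈ [-0.8, -0.2) → IN Λ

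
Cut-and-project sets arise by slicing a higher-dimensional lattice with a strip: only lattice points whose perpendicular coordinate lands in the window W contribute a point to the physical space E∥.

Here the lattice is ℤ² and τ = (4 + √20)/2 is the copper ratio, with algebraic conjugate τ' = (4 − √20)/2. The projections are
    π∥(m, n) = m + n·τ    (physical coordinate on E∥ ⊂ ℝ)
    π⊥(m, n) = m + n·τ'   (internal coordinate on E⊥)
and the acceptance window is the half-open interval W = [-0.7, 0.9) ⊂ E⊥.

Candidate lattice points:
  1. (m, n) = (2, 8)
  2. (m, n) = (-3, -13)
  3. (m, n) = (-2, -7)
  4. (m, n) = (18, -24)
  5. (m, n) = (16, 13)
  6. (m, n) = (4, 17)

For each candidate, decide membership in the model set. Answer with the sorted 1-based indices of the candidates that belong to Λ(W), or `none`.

Compute τ' = (4−√20)/2 = -0.23607, so π⊥(m,n) = m -0.23607·n.
[1] lift (2,8): star map gives 0.11146; window check -0.7 ≤ 0.11146 < 0.9 is true → IN Λ
[2] lift (-3,-13): star map gives 0.06888; window check -0.7 ≤ 0.06888 < 0.9 is true → IN Λ
[3] lift (-2,-7): star map gives -0.34752; window check -0.7 ≤ -0.34752 < 0.9 is true → IN Λ
[4] lift (18,-24): star map gives 23.66563; window check -0.7 ≤ 23.66563 < 0.9 is false → out
[5] lift (16,13): star map gives 12.93112; window check -0.7 ≤ 12.93112 < 0.9 is false → out
[6] lift (4,17): star map gives -0.01316; window check -0.7 ≤ -0.01316 < 0.9 is true → IN Λ

1, 2, 3, 6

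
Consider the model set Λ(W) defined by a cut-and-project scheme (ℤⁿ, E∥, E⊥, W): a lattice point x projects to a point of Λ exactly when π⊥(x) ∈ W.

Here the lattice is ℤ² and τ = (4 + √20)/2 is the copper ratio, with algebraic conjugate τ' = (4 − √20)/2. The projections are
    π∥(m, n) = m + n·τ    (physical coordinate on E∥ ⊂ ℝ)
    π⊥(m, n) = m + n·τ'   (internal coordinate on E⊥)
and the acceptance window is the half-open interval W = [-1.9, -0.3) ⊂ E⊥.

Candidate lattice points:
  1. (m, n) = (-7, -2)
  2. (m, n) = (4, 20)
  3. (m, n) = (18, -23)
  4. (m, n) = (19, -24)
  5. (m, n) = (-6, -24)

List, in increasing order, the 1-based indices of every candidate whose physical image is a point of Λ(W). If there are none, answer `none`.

2, 5

Numerically τ ≈ 4.23607 and τ' = −1/τ ≈ -0.23607.
[1] lift (-7,-2): star map gives -6.52786; window check -1.9 ≤ -6.52786 < -0.3 is false → out
[2] lift (4,20): star map gives -0.72136; window check -1.9 ≤ -0.72136 < -0.3 is true → IN Λ
[3] lift (18,-23): star map gives 23.42956; window check -1.9 ≤ 23.42956 < -0.3 is false → out
[4] lift (19,-24): star map gives 24.66563; window check -1.9 ≤ 24.66563 < -0.3 is false → out
[5] lift (-6,-24): star map gives -0.33437; window check -1.9 ≤ -0.33437 < -0.3 is true → IN Λ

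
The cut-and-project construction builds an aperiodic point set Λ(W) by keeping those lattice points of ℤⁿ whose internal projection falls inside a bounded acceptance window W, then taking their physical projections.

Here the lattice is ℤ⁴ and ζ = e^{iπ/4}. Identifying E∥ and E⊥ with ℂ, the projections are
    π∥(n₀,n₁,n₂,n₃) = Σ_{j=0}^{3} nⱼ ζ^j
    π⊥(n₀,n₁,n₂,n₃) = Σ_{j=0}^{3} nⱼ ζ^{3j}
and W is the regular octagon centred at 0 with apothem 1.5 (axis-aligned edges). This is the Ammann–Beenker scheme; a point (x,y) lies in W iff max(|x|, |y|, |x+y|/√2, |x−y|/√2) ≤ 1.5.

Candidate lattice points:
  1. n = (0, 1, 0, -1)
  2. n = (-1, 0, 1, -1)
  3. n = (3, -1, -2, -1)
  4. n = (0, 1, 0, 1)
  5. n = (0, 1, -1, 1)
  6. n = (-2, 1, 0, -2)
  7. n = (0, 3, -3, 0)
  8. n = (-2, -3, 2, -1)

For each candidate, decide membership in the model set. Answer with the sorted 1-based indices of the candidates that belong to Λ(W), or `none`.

1, 4

π⊥(n) = n₀ + n₁ζ³ + n₂ζ⁶ + n₃ζ⁹ where ζ = e^{iπ/4}.
candidate 1: n = (0, 1, 0, -1) → π⊥ ≈ (-1.4142, +0.0000); max(|x|,|y|,|x±y|/√2) = 1.4142 ≤ 1.5 ⇒ ∈ W
candidate 2: n = (-1, 0, 1, -1) → π⊥ ≈ (-1.7071, -1.7071); max(|x|,|y|,|x±y|/√2) = 2.4142 > 1.5 ⇒ ∉ W
candidate 3: n = (3, -1, -2, -1) → π⊥ ≈ (+3.0000, +0.5858); max(|x|,|y|,|x±y|/√2) = 3.0000 > 1.5 ⇒ ∉ W
candidate 4: n = (0, 1, 0, 1) → π⊥ ≈ (+0.0000, +1.4142); max(|x|,|y|,|x±y|/√2) = 1.4142 ≤ 1.5 ⇒ ∈ W
candidate 5: n = (0, 1, -1, 1) → π⊥ ≈ (+0.0000, +2.4142); max(|x|,|y|,|x±y|/√2) = 2.4142 > 1.5 ⇒ ∉ W
candidate 6: n = (-2, 1, 0, -2) → π⊥ ≈ (-4.1213, -0.7071); max(|x|,|y|,|x±y|/√2) = 4.1213 > 1.5 ⇒ ∉ W
candidate 7: n = (0, 3, -3, 0) → π⊥ ≈ (-2.1213, +5.1213); max(|x|,|y|,|x±y|/√2) = 5.1213 > 1.5 ⇒ ∉ W
candidate 8: n = (-2, -3, 2, -1) → π⊥ ≈ (-0.5858, -4.8284); max(|x|,|y|,|x±y|/√2) = 4.8284 > 1.5 ⇒ ∉ W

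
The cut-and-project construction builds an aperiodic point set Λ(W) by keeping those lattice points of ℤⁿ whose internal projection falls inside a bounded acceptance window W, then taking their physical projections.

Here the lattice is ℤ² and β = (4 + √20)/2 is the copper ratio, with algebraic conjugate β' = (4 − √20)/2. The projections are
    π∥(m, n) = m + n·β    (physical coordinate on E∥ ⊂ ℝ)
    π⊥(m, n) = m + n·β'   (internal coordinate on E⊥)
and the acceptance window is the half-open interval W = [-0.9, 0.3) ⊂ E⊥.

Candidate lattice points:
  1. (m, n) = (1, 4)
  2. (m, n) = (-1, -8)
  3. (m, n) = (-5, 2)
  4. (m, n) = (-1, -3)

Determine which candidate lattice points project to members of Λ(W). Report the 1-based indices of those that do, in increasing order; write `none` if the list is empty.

1, 4

β' = (4−√20)/2 ≈ -0.236068.
[1] lift (1,4): star map gives 0.055728; window check -0.9 ≤ 0.055728 < 0.3 is true → IN Λ
[2] lift (-1,-8): star map gives 0.888544; window check -0.9 ≤ 0.888544 < 0.3 is false → out
[3] lift (-5,2): star map gives -5.472136; window check -0.9 ≤ -5.472136 < 0.3 is false → out
[4] lift (-1,-3): star map gives -0.291796; window check -0.9 ≤ -0.291796 < 0.3 is true → IN Λ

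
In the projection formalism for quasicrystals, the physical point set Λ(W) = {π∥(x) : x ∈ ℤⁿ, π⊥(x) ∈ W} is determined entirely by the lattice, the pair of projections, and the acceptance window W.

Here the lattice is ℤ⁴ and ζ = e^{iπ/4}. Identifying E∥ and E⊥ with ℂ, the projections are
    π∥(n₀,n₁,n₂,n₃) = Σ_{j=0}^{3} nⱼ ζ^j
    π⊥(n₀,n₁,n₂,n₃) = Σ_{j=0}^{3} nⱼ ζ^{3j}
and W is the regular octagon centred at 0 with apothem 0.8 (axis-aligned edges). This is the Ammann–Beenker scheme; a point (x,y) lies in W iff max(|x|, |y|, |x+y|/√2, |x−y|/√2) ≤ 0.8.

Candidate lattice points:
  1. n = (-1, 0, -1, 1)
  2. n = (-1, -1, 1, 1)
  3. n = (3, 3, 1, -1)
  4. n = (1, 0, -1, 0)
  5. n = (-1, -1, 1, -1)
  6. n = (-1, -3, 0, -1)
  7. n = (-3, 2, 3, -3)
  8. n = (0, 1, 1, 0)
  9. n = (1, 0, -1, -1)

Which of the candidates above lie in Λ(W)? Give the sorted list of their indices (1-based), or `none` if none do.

With ζ = e^{iπ/4} the internal vectors are ζ^0,ζ^3,ζ^6,ζ^9.
candidate 1: n = (-1, 0, -1, 1) → π⊥ ≈ (-0.2929, +1.7071); max(|x|,|y|,|x±y|/√2) = 1.7071 > 0.8 ⇒ ∉ W
candidate 2: n = (-1, -1, 1, 1) → π⊥ ≈ (+0.4142, -1.0000); max(|x|,|y|,|x±y|/√2) = 1.0000 > 0.8 ⇒ ∉ W
candidate 3: n = (3, 3, 1, -1) → π⊥ ≈ (+0.1716, +0.4142); max(|x|,|y|,|x±y|/√2) = 0.4142 ≤ 0.8 ⇒ ∈ W
candidate 4: n = (1, 0, -1, 0) → π⊥ ≈ (+1.0000, +1.0000); max(|x|,|y|,|x±y|/√2) = 1.4142 > 0.8 ⇒ ∉ W
candidate 5: n = (-1, -1, 1, -1) → π⊥ ≈ (-1.0000, -2.4142); max(|x|,|y|,|x±y|/√2) = 2.4142 > 0.8 ⇒ ∉ W
candidate 6: n = (-1, -3, 0, -1) → π⊥ ≈ (+0.4142, -2.8284); max(|x|,|y|,|x±y|/√2) = 2.8284 > 0.8 ⇒ ∉ W
candidate 7: n = (-3, 2, 3, -3) → π⊥ ≈ (-6.5355, -3.7071); max(|x|,|y|,|x±y|/√2) = 7.2426 > 0.8 ⇒ ∉ W
candidate 8: n = (0, 1, 1, 0) → π⊥ ≈ (-0.7071, -0.2929); max(|x|,|y|,|x±y|/√2) = 0.7071 ≤ 0.8 ⇒ ∈ W
candidate 9: n = (1, 0, -1, -1) → π⊥ ≈ (+0.2929, +0.2929); max(|x|,|y|,|x±y|/√2) = 0.4142 ≤ 0.8 ⇒ ∈ W

3, 8, 9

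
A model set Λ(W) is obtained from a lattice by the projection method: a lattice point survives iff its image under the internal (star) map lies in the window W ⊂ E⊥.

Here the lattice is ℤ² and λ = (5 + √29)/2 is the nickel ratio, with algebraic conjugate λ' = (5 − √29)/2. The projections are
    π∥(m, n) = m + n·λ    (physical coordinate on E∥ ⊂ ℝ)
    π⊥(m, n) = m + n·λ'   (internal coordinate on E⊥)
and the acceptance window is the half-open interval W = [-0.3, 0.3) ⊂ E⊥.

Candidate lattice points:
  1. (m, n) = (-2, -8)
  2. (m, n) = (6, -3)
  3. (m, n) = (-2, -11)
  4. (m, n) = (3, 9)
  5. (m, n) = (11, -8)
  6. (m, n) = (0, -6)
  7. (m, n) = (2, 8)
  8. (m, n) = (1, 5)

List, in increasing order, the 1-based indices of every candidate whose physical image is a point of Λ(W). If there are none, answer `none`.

Compute λ' = (5−√29)/2 = -0.19258, so π⊥(m,n) = m -0.19258·n.
#1 (-2,-8): internal coord -2 + (-8)·λ' = -0.45934; -0.45934 ∉ [-0.3, 0.3) → out
#2 (6,-3): internal coord 6 + (-3)·λ' = +6.57775; +6.57775 ∉ [-0.3, 0.3) → out
#3 (-2,-11): internal coord -2 + (-11)·λ' = +0.11841; +0.11841 ∈ [-0.3, 0.3) → IN Λ
#4 (3,9): internal coord 3 + (9)·λ' = +1.26676; +1.26676 ∉ [-0.3, 0.3) → out
#5 (11,-8): internal coord 11 + (-8)·λ' = +12.54066; +12.54066 ∉ [-0.3, 0.3) → out
#6 (0,-6): internal coord 0 + (-6)·λ' = +1.15549; +1.15549 ∉ [-0.3, 0.3) → out
#7 (2,8): internal coord 2 + (8)·λ' = +0.45934; +0.45934 ∉ [-0.3, 0.3) → out
#8 (1,5): internal coord 1 + (5)·λ' = +0.03709; +0.03709 ∈ [-0.3, 0.3) → IN Λ

3, 8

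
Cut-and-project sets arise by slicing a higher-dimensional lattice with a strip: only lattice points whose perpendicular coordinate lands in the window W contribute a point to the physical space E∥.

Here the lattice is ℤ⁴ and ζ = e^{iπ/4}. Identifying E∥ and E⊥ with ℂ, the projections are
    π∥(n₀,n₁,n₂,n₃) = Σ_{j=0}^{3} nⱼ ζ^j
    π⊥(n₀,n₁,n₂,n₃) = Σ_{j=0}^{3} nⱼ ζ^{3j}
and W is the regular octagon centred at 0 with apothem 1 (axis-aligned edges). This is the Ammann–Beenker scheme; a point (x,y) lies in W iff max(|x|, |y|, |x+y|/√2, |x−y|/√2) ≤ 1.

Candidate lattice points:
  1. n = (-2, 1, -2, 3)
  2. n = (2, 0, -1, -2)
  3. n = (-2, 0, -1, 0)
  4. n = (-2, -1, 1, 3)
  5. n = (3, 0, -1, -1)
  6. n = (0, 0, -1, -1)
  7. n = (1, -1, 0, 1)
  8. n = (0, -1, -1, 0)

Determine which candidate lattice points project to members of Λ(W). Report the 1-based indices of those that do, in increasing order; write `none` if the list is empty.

2, 4, 6, 8

Internal map: ζ^{3j} for j=0..3 gives (1,0), (−√2/2,√2/2), (0,−1), (√2/2,√2/2).
candidate 1: n = (-2, 1, -2, 3) → π⊥ ≈ (-0.58579, +4.82843); max(|x|,|y|,|x±y|/√2) = 4.82843 > 1 ⇒ ∉ W
candidate 2: n = (2, 0, -1, -2) → π⊥ ≈ (+0.58579, -0.41421); max(|x|,|y|,|x±y|/√2) = 0.70711 ≤ 1 ⇒ ∈ W
candidate 3: n = (-2, 0, -1, 0) → π⊥ ≈ (-2.00000, +1.00000); max(|x|,|y|,|x±y|/√2) = 2.12132 > 1 ⇒ ∉ W
candidate 4: n = (-2, -1, 1, 3) → π⊥ ≈ (+0.82843, +0.41421); max(|x|,|y|,|x±y|/√2) = 0.87868 ≤ 1 ⇒ ∈ W
candidate 5: n = (3, 0, -1, -1) → π⊥ ≈ (+2.29289, +0.29289); max(|x|,|y|,|x±y|/√2) = 2.29289 > 1 ⇒ ∉ W
candidate 6: n = (0, 0, -1, -1) → π⊥ ≈ (-0.70711, +0.29289); max(|x|,|y|,|x±y|/√2) = 0.70711 ≤ 1 ⇒ ∈ W
candidate 7: n = (1, -1, 0, 1) → π⊥ ≈ (+2.41421, +0.00000); max(|x|,|y|,|x±y|/√2) = 2.41421 > 1 ⇒ ∉ W
candidate 8: n = (0, -1, -1, 0) → π⊥ ≈ (+0.70711, +0.29289); max(|x|,|y|,|x±y|/√2) = 0.70711 ≤ 1 ⇒ ∈ W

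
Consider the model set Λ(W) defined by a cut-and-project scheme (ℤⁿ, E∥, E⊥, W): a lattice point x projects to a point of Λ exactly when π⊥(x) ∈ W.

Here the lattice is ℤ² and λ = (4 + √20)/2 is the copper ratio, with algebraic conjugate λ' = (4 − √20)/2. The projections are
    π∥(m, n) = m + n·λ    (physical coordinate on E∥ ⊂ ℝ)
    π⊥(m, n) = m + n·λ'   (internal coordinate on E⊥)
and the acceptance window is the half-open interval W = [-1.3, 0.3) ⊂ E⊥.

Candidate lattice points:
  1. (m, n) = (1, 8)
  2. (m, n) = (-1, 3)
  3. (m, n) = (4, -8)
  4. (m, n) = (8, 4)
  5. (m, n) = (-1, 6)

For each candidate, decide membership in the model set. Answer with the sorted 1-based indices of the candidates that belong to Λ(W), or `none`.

1

λ' = (4−√20)/2 ≈ -0.23607.
#1 (1,8): internal coord 1 + (8)·λ' = -0.88854; -0.88854 ∈ [-1.3, 0.3) → IN Λ
#2 (-1,3): internal coord -1 + (3)·λ' = -1.70820; -1.70820 ∉ [-1.3, 0.3) → out
#3 (4,-8): internal coord 4 + (-8)·λ' = +5.88854; +5.88854 ∉ [-1.3, 0.3) → out
#4 (8,4): internal coord 8 + (4)·λ' = +7.05573; +7.05573 ∉ [-1.3, 0.3) → out
#5 (-1,6): internal coord -1 + (6)·λ' = -2.41641; -2.41641 ∉ [-1.3, 0.3) → out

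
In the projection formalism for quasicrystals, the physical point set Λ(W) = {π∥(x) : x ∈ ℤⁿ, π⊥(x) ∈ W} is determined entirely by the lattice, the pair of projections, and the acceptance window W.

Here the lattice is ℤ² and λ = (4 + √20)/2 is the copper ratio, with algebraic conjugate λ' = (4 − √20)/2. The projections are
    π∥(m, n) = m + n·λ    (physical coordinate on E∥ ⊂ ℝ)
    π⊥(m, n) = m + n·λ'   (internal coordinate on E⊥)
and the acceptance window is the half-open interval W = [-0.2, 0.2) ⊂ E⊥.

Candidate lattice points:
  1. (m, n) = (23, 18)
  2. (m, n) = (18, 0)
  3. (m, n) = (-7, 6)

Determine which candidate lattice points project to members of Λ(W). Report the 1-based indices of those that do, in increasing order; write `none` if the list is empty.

λ' = (4−√20)/2 ≈ -0.2361.
candidate 1: (m,n)=(23,18) → π∥ = 23+18·λ ≈ 99.2492, π⊥ = 23+18·λ' ≈ 18.7508 ∉ [-0.2, 0.2) ⇒ out
candidate 2: (m,n)=(18,0) → π∥ = 18+0·λ ≈ 18.0000, π⊥ = 18+0·λ' ≈ 18.0000 ∉ [-0.2, 0.2) ⇒ out
candidate 3: (m,n)=(-7,6) → π∥ = -7+6·λ ≈ 18.4164, π⊥ = -7+6·λ' ≈ -8.4164 ∉ [-0.2, 0.2) ⇒ out

none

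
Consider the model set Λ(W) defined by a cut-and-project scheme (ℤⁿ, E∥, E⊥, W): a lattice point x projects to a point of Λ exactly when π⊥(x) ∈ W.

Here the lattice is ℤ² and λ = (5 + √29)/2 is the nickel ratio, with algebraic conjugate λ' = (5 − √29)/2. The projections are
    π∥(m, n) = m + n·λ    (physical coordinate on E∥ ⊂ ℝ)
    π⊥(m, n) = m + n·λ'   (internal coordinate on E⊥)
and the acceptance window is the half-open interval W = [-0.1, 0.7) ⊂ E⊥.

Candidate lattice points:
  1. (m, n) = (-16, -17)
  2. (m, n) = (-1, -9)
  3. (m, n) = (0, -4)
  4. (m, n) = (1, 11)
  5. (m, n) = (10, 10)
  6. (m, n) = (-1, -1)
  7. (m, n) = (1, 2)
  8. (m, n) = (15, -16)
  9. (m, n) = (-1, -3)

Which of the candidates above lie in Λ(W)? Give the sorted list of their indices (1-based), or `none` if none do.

7

λ' = (5−√29)/2 ≈ -0.192582.
#1 (-16,-17): internal coord -16 + (-17)·λ' = -12.726099; -12.726099 ∉ [-0.1, 0.7) → out
#2 (-1,-9): internal coord -1 + (-9)·λ' = +0.733242; +0.733242 ∉ [-0.1, 0.7) → out
#3 (0,-4): internal coord 0 + (-4)·λ' = +0.770330; +0.770330 ∉ [-0.1, 0.7) → out
#4 (1,11): internal coord 1 + (11)·λ' = -1.118406; -1.118406 ∉ [-0.1, 0.7) → out
#5 (10,10): internal coord 10 + (10)·λ' = +8.074176; +8.074176 ∉ [-0.1, 0.7) → out
#6 (-1,-1): internal coord -1 + (-1)·λ' = -0.807418; -0.807418 ∉ [-0.1, 0.7) → out
#7 (1,2): internal coord 1 + (2)·λ' = +0.614835; +0.614835 ∈ [-0.1, 0.7) → IN Λ
#8 (15,-16): internal coord 15 + (-16)·λ' = +18.081318; +18.081318 ∉ [-0.1, 0.7) → out
#9 (-1,-3): internal coord -1 + (-3)·λ' = -0.422253; -0.422253 ∉ [-0.1, 0.7) → out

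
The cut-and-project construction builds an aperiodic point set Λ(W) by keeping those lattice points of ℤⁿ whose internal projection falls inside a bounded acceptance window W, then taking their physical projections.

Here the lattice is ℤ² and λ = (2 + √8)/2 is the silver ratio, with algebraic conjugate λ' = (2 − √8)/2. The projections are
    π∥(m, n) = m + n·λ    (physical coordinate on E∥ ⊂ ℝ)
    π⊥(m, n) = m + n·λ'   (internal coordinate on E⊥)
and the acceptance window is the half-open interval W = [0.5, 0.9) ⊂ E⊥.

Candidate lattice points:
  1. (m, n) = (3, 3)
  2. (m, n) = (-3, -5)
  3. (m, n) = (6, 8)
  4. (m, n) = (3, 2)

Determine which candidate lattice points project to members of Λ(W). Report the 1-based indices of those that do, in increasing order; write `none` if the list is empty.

Compute λ' = (2−√8)/2 = -0.41421, so π⊥(m,n) = m -0.41421·n.
#1 (3,3): internal coord 3 + (3)·λ' = +1.75736; +1.75736 ∉ [0.5, 0.9) → out
#2 (-3,-5): internal coord -3 + (-5)·λ' = -0.92893; -0.92893 ∉ [0.5, 0.9) → out
#3 (6,8): internal coord 6 + (8)·λ' = +2.68629; +2.68629 ∉ [0.5, 0.9) → out
#4 (3,2): internal coord 3 + (2)·λ' = +2.17157; +2.17157 ∉ [0.5, 0.9) → out

none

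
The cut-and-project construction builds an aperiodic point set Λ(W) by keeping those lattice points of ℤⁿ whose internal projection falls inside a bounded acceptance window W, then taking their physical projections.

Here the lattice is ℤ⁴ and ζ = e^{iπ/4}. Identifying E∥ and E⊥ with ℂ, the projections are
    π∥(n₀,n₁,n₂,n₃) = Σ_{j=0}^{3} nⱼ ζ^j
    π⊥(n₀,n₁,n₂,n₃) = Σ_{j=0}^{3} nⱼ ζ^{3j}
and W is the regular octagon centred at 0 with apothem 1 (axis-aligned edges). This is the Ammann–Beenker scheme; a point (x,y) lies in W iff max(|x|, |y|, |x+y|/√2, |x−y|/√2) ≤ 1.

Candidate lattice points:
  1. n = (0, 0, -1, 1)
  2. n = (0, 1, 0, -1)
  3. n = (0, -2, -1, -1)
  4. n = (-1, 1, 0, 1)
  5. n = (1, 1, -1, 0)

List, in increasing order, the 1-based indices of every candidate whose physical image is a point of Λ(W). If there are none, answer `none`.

With ζ = e^{iπ/4} the internal vectors are ζ^0,ζ^3,ζ^6,ζ^9.
candidate 1: n = (0, 0, -1, 1) → π⊥ ≈ (+0.70711, +1.70711); max(|x|,|y|,|x±y|/√2) = 1.70711 > 1 ⇒ ∉ W
candidate 2: n = (0, 1, 0, -1) → π⊥ ≈ (-1.41421, +0.00000); max(|x|,|y|,|x±y|/√2) = 1.41421 > 1 ⇒ ∉ W
candidate 3: n = (0, -2, -1, -1) → π⊥ ≈ (+0.70711, -1.12132); max(|x|,|y|,|x±y|/√2) = 1.29289 > 1 ⇒ ∉ W
candidate 4: n = (-1, 1, 0, 1) → π⊥ ≈ (-1.00000, +1.41421); max(|x|,|y|,|x±y|/√2) = 1.70711 > 1 ⇒ ∉ W
candidate 5: n = (1, 1, -1, 0) → π⊥ ≈ (+0.29289, +1.70711); max(|x|,|y|,|x±y|/√2) = 1.70711 > 1 ⇒ ∉ W

none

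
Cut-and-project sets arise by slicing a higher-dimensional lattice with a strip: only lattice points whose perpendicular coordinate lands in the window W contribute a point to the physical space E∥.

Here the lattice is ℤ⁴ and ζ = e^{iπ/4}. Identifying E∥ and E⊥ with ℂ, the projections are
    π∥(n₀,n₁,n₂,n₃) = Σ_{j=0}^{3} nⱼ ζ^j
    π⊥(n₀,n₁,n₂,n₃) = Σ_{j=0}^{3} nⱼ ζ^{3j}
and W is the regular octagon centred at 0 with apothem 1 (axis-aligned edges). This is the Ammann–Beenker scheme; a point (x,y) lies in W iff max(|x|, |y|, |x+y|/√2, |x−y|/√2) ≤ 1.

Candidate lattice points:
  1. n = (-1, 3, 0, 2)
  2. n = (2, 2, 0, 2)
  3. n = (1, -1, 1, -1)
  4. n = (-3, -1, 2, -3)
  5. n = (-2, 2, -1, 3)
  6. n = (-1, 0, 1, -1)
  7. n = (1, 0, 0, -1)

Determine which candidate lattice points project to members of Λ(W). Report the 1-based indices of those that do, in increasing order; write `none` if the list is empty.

With ζ = e^{iπ/4} the internal vectors are ζ^0,ζ^3,ζ^6,ζ^9.
#1 (-1, 3, 0, 2): internal (-1.7071, 3.5355); octagon support 3.7071 vs apothem 1 → ∉ W
#2 (2, 2, 0, 2): internal (2.0000, 2.8284); octagon support 3.4142 vs apothem 1 → ∉ W
#3 (1, -1, 1, -1): internal (1.0000, -2.4142); octagon support 2.4142 vs apothem 1 → ∉ W
#4 (-3, -1, 2, -3): internal (-4.4142, -4.8284); octagon support 6.5355 vs apothem 1 → ∉ W
#5 (-2, 2, -1, 3): internal (-1.2929, 4.5355); octagon support 4.5355 vs apothem 1 → ∉ W
#6 (-1, 0, 1, -1): internal (-1.7071, -1.7071); octagon support 2.4142 vs apothem 1 → ∉ W
#7 (1, 0, 0, -1): internal (0.2929, -0.7071); octagon support 0.7071 vs apothem 1 → ∈ W

7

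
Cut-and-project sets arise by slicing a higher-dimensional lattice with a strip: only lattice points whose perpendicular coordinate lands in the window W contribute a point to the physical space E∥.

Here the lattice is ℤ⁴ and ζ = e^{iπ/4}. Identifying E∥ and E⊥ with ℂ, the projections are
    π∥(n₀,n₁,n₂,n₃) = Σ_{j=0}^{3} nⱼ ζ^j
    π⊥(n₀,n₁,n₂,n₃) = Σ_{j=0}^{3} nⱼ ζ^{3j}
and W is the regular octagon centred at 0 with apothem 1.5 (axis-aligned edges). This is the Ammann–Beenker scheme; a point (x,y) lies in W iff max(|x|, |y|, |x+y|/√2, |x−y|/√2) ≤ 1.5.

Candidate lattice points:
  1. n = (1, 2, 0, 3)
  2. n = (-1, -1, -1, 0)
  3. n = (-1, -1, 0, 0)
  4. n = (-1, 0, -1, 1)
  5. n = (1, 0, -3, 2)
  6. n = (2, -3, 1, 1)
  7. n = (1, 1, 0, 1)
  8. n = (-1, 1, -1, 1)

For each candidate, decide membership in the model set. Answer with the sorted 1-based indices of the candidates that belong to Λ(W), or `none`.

2, 3

With ζ = e^{iπ/4} the internal vectors are ζ^0,ζ^3,ζ^6,ζ^9.
#1 (1, 2, 0, 3): internal (1.7071, 3.5355); octagon support 3.7071 vs apothem 1.5 → ∉ W
#2 (-1, -1, -1, 0): internal (-0.2929, 0.2929); octagon support 0.4142 vs apothem 1.5 → ∈ W
#3 (-1, -1, 0, 0): internal (-0.2929, -0.7071); octagon support 0.7071 vs apothem 1.5 → ∈ W
#4 (-1, 0, -1, 1): internal (-0.2929, 1.7071); octagon support 1.7071 vs apothem 1.5 → ∉ W
#5 (1, 0, -3, 2): internal (2.4142, 4.4142); octagon support 4.8284 vs apothem 1.5 → ∉ W
#6 (2, -3, 1, 1): internal (4.8284, -2.4142); octagon support 5.1213 vs apothem 1.5 → ∉ W
#7 (1, 1, 0, 1): internal (1.0000, 1.4142); octagon support 1.7071 vs apothem 1.5 → ∉ W
#8 (-1, 1, -1, 1): internal (-1.0000, 2.4142); octagon support 2.4142 vs apothem 1.5 → ∉ W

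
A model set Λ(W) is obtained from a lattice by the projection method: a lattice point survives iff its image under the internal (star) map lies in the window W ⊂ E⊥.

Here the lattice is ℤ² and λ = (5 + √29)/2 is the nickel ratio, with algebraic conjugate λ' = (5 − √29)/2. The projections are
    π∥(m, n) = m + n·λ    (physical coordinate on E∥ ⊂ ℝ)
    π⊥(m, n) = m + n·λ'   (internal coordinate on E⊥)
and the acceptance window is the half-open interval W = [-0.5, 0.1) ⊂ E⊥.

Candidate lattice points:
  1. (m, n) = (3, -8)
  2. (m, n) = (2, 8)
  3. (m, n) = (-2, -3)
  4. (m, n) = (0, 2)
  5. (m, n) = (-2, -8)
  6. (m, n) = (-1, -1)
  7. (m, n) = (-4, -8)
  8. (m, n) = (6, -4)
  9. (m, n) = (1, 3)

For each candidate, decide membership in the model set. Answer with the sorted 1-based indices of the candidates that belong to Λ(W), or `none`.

Compute λ' = (5−√29)/2 = -0.19258, so π⊥(m,n) = m -0.19258·n.
#1 (3,-8): internal coord 3 + (-8)·λ' = +4.54066; +4.54066 ∉ [-0.5, 0.1) → out
#2 (2,8): internal coord 2 + (8)·λ' = +0.45934; +0.45934 ∉ [-0.5, 0.1) → out
#3 (-2,-3): internal coord -2 + (-3)·λ' = -1.42225; -1.42225 ∉ [-0.5, 0.1) → out
#4 (0,2): internal coord 0 + (2)·λ' = -0.38516; -0.38516 ∈ [-0.5, 0.1) → IN Λ
#5 (-2,-8): internal coord -2 + (-8)·λ' = -0.45934; -0.45934 ∈ [-0.5, 0.1) → IN Λ
#6 (-1,-1): internal coord -1 + (-1)·λ' = -0.80742; -0.80742 ∉ [-0.5, 0.1) → out
#7 (-4,-8): internal coord -4 + (-8)·λ' = -2.45934; -2.45934 ∉ [-0.5, 0.1) → out
#8 (6,-4): internal coord 6 + (-4)·λ' = +6.77033; +6.77033 ∉ [-0.5, 0.1) → out
#9 (1,3): internal coord 1 + (3)·λ' = +0.42225; +0.42225 ∉ [-0.5, 0.1) → out

4, 5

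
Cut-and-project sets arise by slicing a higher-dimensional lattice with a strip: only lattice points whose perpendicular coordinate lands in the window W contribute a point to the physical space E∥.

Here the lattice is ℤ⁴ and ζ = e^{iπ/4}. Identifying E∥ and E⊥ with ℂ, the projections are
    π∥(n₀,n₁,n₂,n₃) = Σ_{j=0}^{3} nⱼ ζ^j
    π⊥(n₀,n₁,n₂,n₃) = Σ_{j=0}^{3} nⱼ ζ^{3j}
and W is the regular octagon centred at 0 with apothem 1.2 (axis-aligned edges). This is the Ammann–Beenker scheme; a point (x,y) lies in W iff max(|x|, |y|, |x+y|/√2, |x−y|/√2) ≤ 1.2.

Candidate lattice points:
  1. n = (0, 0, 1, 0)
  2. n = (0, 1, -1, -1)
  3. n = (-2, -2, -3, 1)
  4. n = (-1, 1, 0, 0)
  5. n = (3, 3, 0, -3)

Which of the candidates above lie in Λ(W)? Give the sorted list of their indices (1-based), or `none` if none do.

1

Internal map: ζ^{3j} for j=0..3 gives (1,0), (−√2/2,√2/2), (0,−1), (√2/2,√2/2).
candidate 1: n = (0, 0, 1, 0) → π⊥ ≈ (+0.0000, -1.0000); max(|x|,|y|,|x±y|/√2) = 1.0000 ≤ 1.2 ⇒ ∈ W
candidate 2: n = (0, 1, -1, -1) → π⊥ ≈ (-1.4142, +1.0000); max(|x|,|y|,|x±y|/√2) = 1.7071 > 1.2 ⇒ ∉ W
candidate 3: n = (-2, -2, -3, 1) → π⊥ ≈ (+0.1213, +2.2929); max(|x|,|y|,|x±y|/√2) = 2.2929 > 1.2 ⇒ ∉ W
candidate 4: n = (-1, 1, 0, 0) → π⊥ ≈ (-1.7071, +0.7071); max(|x|,|y|,|x±y|/√2) = 1.7071 > 1.2 ⇒ ∉ W
candidate 5: n = (3, 3, 0, -3) → π⊥ ≈ (-1.2426, +0.0000); max(|x|,|y|,|x±y|/√2) = 1.2426 > 1.2 ⇒ ∉ W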